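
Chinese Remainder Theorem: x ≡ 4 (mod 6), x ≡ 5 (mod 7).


m₁ = 6, m₂ = 7, gcd = 1, so CRT applies. M = m₁·m₂ = 42
Let M₁ = M/m₁ = 7, M₂ = M/m₂ = 6
Find y₁ ≡ M₁⁻¹ (mod m₁): 7⁻¹ ≡ 1 (mod 6)
Find y₂ ≡ M₂⁻¹ (mod m₂): 6⁻¹ ≡ 6 (mod 7)
x = a₁·M₁·y₁ + a₂·M₂·y₂ = 4·7·1 + 5·6·6 = 208
Reduce mod 42: x ≡ 40
Check: 40 mod 6 = 4 ✓, 40 mod 7 = 5 ✓

x ≡ 40 (mod 42)


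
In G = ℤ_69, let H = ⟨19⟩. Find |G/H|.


|⟨19⟩| = n / gcd(19, 69) = 69 / 1 = 69
H is normal (ℤ_69 is abelian).
|G/H| = |G| / |H| = 69 / 69 = 1

|G/H| = 1


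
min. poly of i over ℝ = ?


i satisfies x² + 1 = 0, irreducible over ℝ

Minimal polynomial: x² + 1


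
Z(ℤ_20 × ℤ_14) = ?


Z(G) = {g ∈ G | gx = xg for all x ∈ G}
Direct product of abelian groups is abelian, so Z(G) = G

Z(ℤ_20 × ℤ_14) = ℤ_20 × ℤ_14


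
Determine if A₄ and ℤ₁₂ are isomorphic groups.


Comparing A₄ and ℤ₁₂:
A₄ is non-abelian, ℤ₁₂ is abelian

No, A₄ ≇ ℤ₁₂


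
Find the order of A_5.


|A_n| = n!/2 (even permutations)
|A_5| = 5!/2 = 120/2 = 60

|A_5| = 60


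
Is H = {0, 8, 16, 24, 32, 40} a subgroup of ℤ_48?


Subgroup test for H = {0, 8, 16, 24, 32, 40} in (ℤ_48, +):
(1) 0 ∈ H? Yes
(2) Closure: for all a,b ∈ H, (a+b) mod 48 ∈ H? Yes
(3) Inverses: for all a ∈ H, -a mod 48 ∈ H? Yes

Yes, H is a subgroup of ℤ_48


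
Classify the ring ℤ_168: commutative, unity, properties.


ℤ_168 is a commutative ring with unity 1; 168 = 2×84 is composite, so 2·84 ≡ 0 gives zero divisors (not an integral domain)
Commutative: Yes
Integral domain: No
Has unity: Yes

ℤ_168: Commutative=Yes, Unity=Yes


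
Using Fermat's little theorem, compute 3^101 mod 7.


Fermat's little theorem: if p is prime and gcd(a,p)=1, then a^(p-1) ≡ 1 (mod p)
p = 7 is prime, gcd(3,7) = 1
Reduce exponent: 101 mod 6 = 5
So 3^101 ≡ 3^5 (mod 7)
3^5 mod 7 = 5

3^101 ≡ 5 (mod 7)


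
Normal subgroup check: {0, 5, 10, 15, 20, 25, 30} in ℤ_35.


H = {0, 5, 10, 15, 20, 25, 30} in ℤ_35
ℤ_35 is abelian; every subgroup of an abelian group is normal

Yes, normal subgroup


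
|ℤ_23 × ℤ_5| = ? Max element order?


|ℤ_23 × ℤ_5| = 23 × 5 = 115
Max element order = lcm(23,5) = 115
Cyclic? Yes (gcd=1)

|ℤ_23×ℤ_5| = 115, max element order = 115


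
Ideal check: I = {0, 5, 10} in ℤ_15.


Check ideal conditions for I = {0, 5, 10} in ℤ_15:
(1) I is an additive subgroup? Yes
(2) For r ∈ ℤ_15 and a ∈ I: r·a ∈ I? Yes

Yes, I is an ideal of ℤ_15


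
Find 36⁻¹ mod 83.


Use the extended Euclidean algorithm to write 1 = 36·s + 83·t; then s mod 83 is the inverse.
Euclidean algorithm:
  36 = 0·83 + 36
  83 = 2·36 + 11
  36 = 3·11 + 3
  11 = 3·3 + 2
  3 = 1·2 + 1
  2 = 2·1 + 0
gcd(36,83) = 1
Back-substitution gives: 36·(30) + 83·(-13) = 1
So 36⁻¹ ≡ 30 ≡ 30 (mod 83)
Check: 36 × 30 = 1080 ≡ 1 (mod 83) ✓

36⁻¹ ≡ 30 (mod 83)


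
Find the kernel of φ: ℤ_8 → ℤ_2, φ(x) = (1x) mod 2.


Kernel = preimage of identity
ker(φ) = {x ∈ ℤ_8 : 1x ≡ 0 (mod 2)}. Since 2 | 8, φ is well-defined. The kernel is the cyclic subgroup ⟨2⟩ of ℤ_8 (order 4), i.e. {0, 2, 4, 6}

ker(φ) = {0, 2, 4, 6}


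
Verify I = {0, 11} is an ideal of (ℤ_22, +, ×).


Check ideal conditions for I = {0, 11} in ℤ_22:
(1) I is an additive subgroup? Yes
(2) For r ∈ ℤ_22 and a ∈ I: r·a ∈ I? Yes

Yes, I is an ideal of ℤ_22


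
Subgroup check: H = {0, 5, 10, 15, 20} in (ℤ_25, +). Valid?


Subgroup test for H = {0, 5, 10, 15, 20} in (ℤ_25, +):
(1) 0 ∈ H? Yes
(2) Closure: for all a,b ∈ H, (a+b) mod 25 ∈ H? Yes
(3) Inverses: for all a ∈ H, -a mod 25 ∈ H? Yes

Yes, H is a subgroup of ℤ_25


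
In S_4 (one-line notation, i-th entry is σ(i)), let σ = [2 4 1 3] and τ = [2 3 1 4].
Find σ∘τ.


σ∘τ: apply τ first, then σ
1 →τ 2 →σ 4
2 →τ 3 →σ 1
3 →τ 1 →σ 2
4 →τ 4 →σ 3

σ∘τ = [4 1 2 3]


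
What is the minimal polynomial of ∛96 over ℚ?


∛96 satisfies x³ - 96 = 0, irreducible over ℚ (no rational root; 96 is not a perfect cube)

Minimal polynomial: x³ - 96


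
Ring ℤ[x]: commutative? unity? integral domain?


Polynomial ring over ℤ (an integral domain) is a commutative integral domain with unity 1
Commutative: Yes
Integral domain: Yes
Has unity: Yes

ℤ[x]: Commutative=Yes, Unity=Yes


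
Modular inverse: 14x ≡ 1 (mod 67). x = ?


Use the extended Euclidean algorithm to write 1 = 14·s + 67·t; then s mod 67 is the inverse.
Euclidean algorithm:
  14 = 0·67 + 14
  67 = 4·14 + 11
  14 = 1·11 + 3
  11 = 3·3 + 2
  3 = 1·2 + 1
  2 = 2·1 + 0
gcd(14,67) = 1
Back-substitution gives: 14·(24) + 67·(-5) = 1
So 14⁻¹ ≡ 24 ≡ 24 (mod 67)
Check: 14 × 24 = 336 ≡ 1 (mod 67) ✓

14⁻¹ ≡ 24 (mod 67)


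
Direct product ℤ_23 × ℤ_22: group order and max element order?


|ℤ_23 × ℤ_22| = 23 × 22 = 506
Max element order = lcm(23,22) = 506
Cyclic? Yes (gcd=1)

|ℤ_23×ℤ_22| = 506, max element order = 506


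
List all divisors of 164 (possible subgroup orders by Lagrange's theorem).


Lagrange's theorem: |H| divides |G|
|G| = 164
Divisors of 164: 1, 2, 4, 41, 82, 164

Possible subgroup orders: {1, 2, 4, 41, 82, 164}


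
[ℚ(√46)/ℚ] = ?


√46 has minimal polynomial x² - 46 (irreducible over ℚ since 46 is squarefree)

[ℚ(√46)/ℚ] = 2


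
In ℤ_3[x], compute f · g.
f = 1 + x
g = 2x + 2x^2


Expand and collect like terms; reduce coefficients mod 3:
x^0: 1·0 = 0 ≡ 0 (mod 3)
x^1: 1·2 + 1·0 = 2 ≡ 2 (mod 3)
x^2: 1·2 + 1·2 = 4 ≡ 1 (mod 3)
x^3: 1·2 = 2 ≡ 2 (mod 3)
Result: 2x + x^2 + 2x^3

f · g = 2x + x^2 + 2x^3


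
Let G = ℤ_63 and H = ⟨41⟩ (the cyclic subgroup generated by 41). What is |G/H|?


|⟨41⟩| = n / gcd(41, 63) = 63 / 1 = 63
H is normal (ℤ_63 is abelian).
|G/H| = |G| / |H| = 63 / 63 = 1

|G/H| = 1


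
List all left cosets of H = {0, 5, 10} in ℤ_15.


H = {0, 5, 10}, |H| = 3
Number of cosets = |G|/|H| = 15/3 = 5
0 + H = {0, 5, 10}
1 + H = {1, 6, 11}
2 + H = {2, 7, 12}
3 + H = {3, 8, 13}
4 + H = {4, 9, 14}

Cosets: 0+H={0,5,10}; 1+H={1,6,11}; 2+H={2,7,12}; 3+H={3,8,13}; 4+H={4,9,14}


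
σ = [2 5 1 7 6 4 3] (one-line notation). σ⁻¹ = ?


To find σ⁻¹, swap domain and range:
σ(1) = 2 → σ⁻¹(2) = 1
σ(2) = 5 → σ⁻¹(5) = 2
σ(3) = 1 → σ⁻¹(1) = 3
σ(4) = 7 → σ⁻¹(7) = 4
σ(5) = 6 → σ⁻¹(6) = 5
σ(6) = 4 → σ⁻¹(4) = 6
σ(7) = 3 → σ⁻¹(3) = 7

σ⁻¹ = [3 1 7 6 2 5 4]


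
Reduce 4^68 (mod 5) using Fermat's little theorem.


Fermat's little theorem: if p is prime and gcd(a,p)=1, then a^(p-1) ≡ 1 (mod p)
p = 5 is prime, gcd(4,5) = 1
Reduce exponent: 68 mod 4 = 0
So 4^68 ≡ 4^0 (mod 5)
4^0 = 1

4^68 ≡ 1 (mod 5)


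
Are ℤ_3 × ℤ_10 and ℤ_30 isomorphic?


Comparing ℤ_3 × ℤ_10 and ℤ_30:
gcd(3,10) = 1, so ℤ_3 × ℤ_10 ≅ ℤ_30 (CRT)

Yes, ℤ_3 × ℤ_10 ≅ ℤ_30


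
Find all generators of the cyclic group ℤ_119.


g generates ℤ_n iff gcd(g,n) = 1
Prime factors of 119: 7, 17
Generators are g ∈ {1,...,118} not divisible by any of these primes.
Generators: {1, 2, 3, 4, 5, 6, 8, 9, 10, 11, 12, 13, 15, 16, 18, 19, 20, 22, 23, 24, 25, 26, 27, 29, 30, 31, 32, 33, 36, 37, 38, 39, 40, 41, 43, 44, 45, 46, 47, 48, 50, 52, 53, 54, 55, 57, 58, 59, 60, 61, 62, 64, 65, 66, 67, 69, 71, 72, 73, 74, 75, 76, 78, 79, 80, 81, 82, 83, 86, 87, 88, 89, 90, 92, 93, 94, 95, 96, 97, 99, 100, 101, 103, 104, 106, 107, 108, 109, 110, 111, 113, 114, 115, 116, 117, 118}
Number of generators = φ(119) = 96

Generators of ℤ_119 = {1, 2, 3, 4, 5, 6, 8, 9, 10, 11, 12, 13, 15, 16, 18, 19, 20, 22, 23, 24, 25, 26, 27, 29, 30, 31, 32, 33, 36, 37, 38, 39, 40, 41, 43, 44, 45, 46, 47, 48, 50, 52, 53, 54, 55, 57, 58, 59, 60, 61, 62, 64, 65, 66, 67, 69, 71, 72, 73, 74, 75, 76, 78, 79, 80, 81, 82, 83, 86, 87, 88, 89, 90, 92, 93, 94, 95, 96, 97, 99, 100, 101, 103, 104, 106, 107, 108, 109, 110, 111, 113, 114, 115, 116, 117, 118}


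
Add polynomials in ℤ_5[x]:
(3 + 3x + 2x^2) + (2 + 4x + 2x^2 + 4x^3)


Add coefficients mod 5:
x^0: 3 + 2 = 0 (mod 5)
x^1: 3 + 4 = 2 (mod 5)
x^2: 2 + 2 = 4 (mod 5)
x^3: 0 + 4 = 4 (mod 5)
Result: 2x + 4x^2 + 4x^3

f + g = 2x + 4x^2 + 4x^3


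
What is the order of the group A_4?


|A_n| = n!/2 (even permutations)
|A_4| = 4!/2 = 24/2 = 12

|A_4| = 12


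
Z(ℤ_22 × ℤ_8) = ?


Z(G) = {g ∈ G | gx = xg for all x ∈ G}
Direct product of abelian groups is abelian, so Z(G) = G

Z(ℤ_22 × ℤ_8) = ℤ_22 × ℤ_8


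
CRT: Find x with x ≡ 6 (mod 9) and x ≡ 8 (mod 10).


m₁ = 9, m₂ = 10, gcd = 1, so CRT applies. M = m₁·m₂ = 90
Let M₁ = M/m₁ = 10, M₂ = M/m₂ = 9
Find y₁ ≡ M₁⁻¹ (mod m₁): 10⁻¹ ≡ 1 (mod 9)
Find y₂ ≡ M₂⁻¹ (mod m₂): 9⁻¹ ≡ 9 (mod 10)
x = a₁·M₁·y₁ + a₂·M₂·y₂ = 6·10·1 + 8·9·9 = 708
Reduce mod 90: x ≡ 78
Check: 78 mod 9 = 6 ✓, 78 mod 10 = 8 ✓

x ≡ 78 (mod 90)


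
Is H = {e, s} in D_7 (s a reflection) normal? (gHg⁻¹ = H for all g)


H = {e, s} in D_7 (s a reflection)
r·s·r⁻¹ = sr⁻² ≠ s for n ≥ 3, so {e, s} is not closed under conjugation

No, not a normal subgroup


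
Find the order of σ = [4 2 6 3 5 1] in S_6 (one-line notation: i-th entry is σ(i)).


Cycle decomposition: (1 4 3 6)
Cycle lengths: 4
Order = lcm(4) = 4

ord(σ) = 4


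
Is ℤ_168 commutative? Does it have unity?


ℤ_168 is a commutative ring with unity 1; 168 = 2×84 is composite, so 2·84 ≡ 0 gives zero divisors (not an integral domain)
Commutative: Yes
Integral domain: No
Has unity: Yes

ℤ_168: Commutative=Yes, Unity=Yes


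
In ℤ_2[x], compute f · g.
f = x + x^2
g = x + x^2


Expand and collect like terms; reduce coefficients mod 2:
x^0: 0·0 = 0 ≡ 0 (mod 2)
x^1: 0·1 + 1·0 = 0 ≡ 0 (mod 2)
x^2: 0·1 + 1·1 + 1·0 = 1 ≡ 1 (mod 2)
x^3: 1·1 + 1·1 = 2 ≡ 0 (mod 2)
x^4: 1·1 = 1 ≡ 1 (mod 2)
Result: x^2 + x^4

f · g = x^2 + x^4


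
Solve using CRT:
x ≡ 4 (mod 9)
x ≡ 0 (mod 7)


m₁ = 9, m₂ = 7, gcd = 1, so CRT applies. M = m₁·m₂ = 63
Let M₁ = M/m₁ = 7, M₂ = M/m₂ = 9
Find y₁ ≡ M₁⁻¹ (mod m₁): 7⁻¹ ≡ 4 (mod 9)
Find y₂ ≡ M₂⁻¹ (mod m₂): 9⁻¹ ≡ 4 (mod 7)
x = a₁·M₁·y₁ + a₂·M₂·y₂ = 4·7·4 + 0·9·4 = 112
Reduce mod 63: x ≡ 49
Check: 49 mod 9 = 4 ✓, 49 mod 7 = 0 ✓

x ≡ 49 (mod 63)


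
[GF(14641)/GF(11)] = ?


GF(14641) = GF(11^4), so the extension degree is 4

[GF(14641)/GF(11)] = 4


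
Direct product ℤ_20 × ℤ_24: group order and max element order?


|ℤ_20 × ℤ_24| = 20 × 24 = 480
Max element order = lcm(20,24) = 120
Cyclic? No (gcd=4)

|ℤ_20×ℤ_24| = 480, max element order = 120


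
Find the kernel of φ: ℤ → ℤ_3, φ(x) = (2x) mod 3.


Kernel = preimage of identity
ker(φ) = {x ∈ ℤ : 2x ≡ 0 (mod 3)}. gcd(2,3) = 1, so 2x ≡ 0 (mod 3) ⟺ x ≡ 0 (mod 3/1 = 3). Hence ker(φ) = 3ℤ

ker(φ) = 3ℤ


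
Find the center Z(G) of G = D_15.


Z(G) = {g ∈ G | gx = xg for all x ∈ G}
For odd n, Z(D_n) = {e}: no nontrivial rotation commutes with all reflections

Z(D_15) = {e}


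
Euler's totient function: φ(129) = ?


Factor n: 129 = 3 × 43
φ(n) = n · ∏(1 - 1/p) over distinct primes p | n
φ(129) = 129 · (1 - 1/3) · (1 - 1/43) = 84

φ(129) = 84


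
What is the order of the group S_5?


|S_n| = n! (number of permutations of n symbols)
|S_5| = 5! = 120

|S_5| = 120


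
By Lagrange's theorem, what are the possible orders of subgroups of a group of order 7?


Lagrange's theorem: |H| divides |G|
|G| = 7
Divisors of 7: 1, 7

Possible subgroup orders: {1, 7}


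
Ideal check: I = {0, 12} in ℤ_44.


Check ideal conditions for I = {0, 12} in ℤ_44:
(1) I is an additive subgroup? No
(2) For r ∈ ℤ_44 and a ∈ I: r·a ∈ I? No  [counterexample: r=2, a=12, r·a mod 44 = 24 ∉ I]

No, I is not an ideal of ℤ_44


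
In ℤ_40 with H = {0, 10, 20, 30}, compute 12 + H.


12 + H = {12 + h (mod 40) : h ∈ H}
12+0=12, 12+10=22, 12+20=32, 12+30=2
12 + H = {2, 12, 22, 32} = 2 + H

12 + H = {2, 12, 22, 32}


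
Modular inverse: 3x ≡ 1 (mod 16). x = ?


Use the extended Euclidean algorithm to write 1 = 3·s + 16·t; then s mod 16 is the inverse.
Euclidean algorithm:
  3 = 0·16 + 3
  16 = 5·3 + 1
  3 = 3·1 + 0
gcd(3,16) = 1
Back-substitution gives: 3·(-5) + 16·(1) = 1
So 3⁻¹ ≡ -5 ≡ 11 (mod 16)
Check: 3 × 11 = 33 ≡ 1 (mod 16) ✓

3⁻¹ ≡ 11 (mod 16)


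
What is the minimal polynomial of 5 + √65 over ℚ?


Let α = 5 + √65. Then α - 5 = √65, so (α - 5)² = 65, giving α² - 10α - 40 = 0. Degree 2 and α ∉ ℚ, so this is the minimal polynomial.

Minimal polynomial: x² - 10x - 40


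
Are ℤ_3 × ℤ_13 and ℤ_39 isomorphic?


Comparing ℤ_3 × ℤ_13 and ℤ_39:
gcd(3,13) = 1, so ℤ_3 × ℤ_13 ≅ ℤ_39 (CRT)

Yes, ℤ_3 × ℤ_13 ≅ ℤ_39


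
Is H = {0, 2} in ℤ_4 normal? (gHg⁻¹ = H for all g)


H = {0, 2} in ℤ_4
ℤ_4 is abelian; every subgroup of an abelian group is normal

Yes, normal subgroup


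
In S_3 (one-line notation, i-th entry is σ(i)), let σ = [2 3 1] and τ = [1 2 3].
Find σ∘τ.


σ∘τ: apply τ first, then σ
1 →τ 1 →σ 2
2 →τ 2 →σ 3
3 →τ 3 →σ 1

σ∘τ = [2 3 1]


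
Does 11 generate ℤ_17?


g generates ℤ_n iff gcd(g, n) = 1
gcd(11, 17) = 1
Since gcd = 1, 11 is a generator.

Yes, 11 generates ℤ_17


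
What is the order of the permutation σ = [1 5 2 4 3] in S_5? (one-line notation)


Cycle decomposition: (2 5 3)
Cycle lengths: 3
Order = lcm(3) = 3

ord(σ) = 3


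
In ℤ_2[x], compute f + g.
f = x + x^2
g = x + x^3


Add coefficients mod 2:
x^0: 0 + 0 = 0 (mod 2)
x^1: 1 + 1 = 0 (mod 2)
x^2: 1 + 0 = 1 (mod 2)
x^3: 0 + 1 = 1 (mod 2)
Result: x^2 + x^3

f + g = x^2 + x^3


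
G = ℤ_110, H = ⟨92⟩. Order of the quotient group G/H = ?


|⟨92⟩| = n / gcd(92, 110) = 110 / 2 = 55
H is normal (ℤ_110 is abelian).
|G/H| = |G| / |H| = 110 / 55 = 2

|G/H| = 2


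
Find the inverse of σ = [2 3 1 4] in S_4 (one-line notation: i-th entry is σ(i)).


To find σ⁻¹, swap domain and range:
σ(1) = 2 → σ⁻¹(2) = 1
σ(2) = 3 → σ⁻¹(3) = 2
σ(3) = 1 → σ⁻¹(1) = 3
σ(4) = 4 → σ⁻¹(4) = 4

σ⁻¹ = [3 1 2 4]


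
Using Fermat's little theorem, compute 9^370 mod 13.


Fermat's little theorem: if p is prime and gcd(a,p)=1, then a^(p-1) ≡ 1 (mod p)
p = 13 is prime, gcd(9,13) = 1
Reduce exponent: 370 mod 12 = 10
So 9^370 ≡ 9^10 (mod 13)
9^10 mod 13 = 9

9^370 ≡ 9 (mod 13)


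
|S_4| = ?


|S_n| = n! (number of permutations of n symbols)
|S_4| = 4! = 24

|S_4| = 24


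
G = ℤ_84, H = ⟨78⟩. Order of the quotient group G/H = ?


|⟨78⟩| = n / gcd(78, 84) = 84 / 6 = 14
H is normal (ℤ_84 is abelian).
|G/H| = |G| / |H| = 84 / 14 = 6

|G/H| = 6


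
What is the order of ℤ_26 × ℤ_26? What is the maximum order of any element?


|ℤ_26 × ℤ_26| = 26 × 26 = 676
Max element order = lcm(26,26) = 26
Cyclic? No (gcd=26)

|ℤ_26×ℤ_26| = 676, max element order = 26


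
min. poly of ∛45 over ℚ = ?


∛45 satisfies x³ - 45 = 0, irreducible over ℚ (no rational root; 45 is not a perfect cube)

Minimal polynomial: x³ - 45


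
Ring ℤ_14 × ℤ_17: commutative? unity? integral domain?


Direct product ring; commutative with unity (1,1); but (1,0)·(0,1) = (0,0) gives zero divisors, so not an integral domain
Commutative: Yes
Integral domain: No
Has unity: Yes

ℤ_14 × ℤ_17: Commutative=Yes, Unity=Yes


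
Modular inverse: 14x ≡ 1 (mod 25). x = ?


Use the extended Euclidean algorithm to write 1 = 14·s + 25·t; then s mod 25 is the inverse.
Euclidean algorithm:
  14 = 0·25 + 14
  25 = 1·14 + 11
  14 = 1·11 + 3
  11 = 3·3 + 2
  3 = 1·2 + 1
  2 = 2·1 + 0
gcd(14,25) = 1
Back-substitution gives: 14·(9) + 25·(-5) = 1
So 14⁻¹ ≡ 9 ≡ 9 (mod 25)
Check: 14 × 9 = 126 ≡ 1 (mod 25) ✓

14⁻¹ ≡ 9 (mod 25)


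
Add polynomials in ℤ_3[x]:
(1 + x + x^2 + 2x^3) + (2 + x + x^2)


Add coefficients mod 3:
x^0: 1 + 2 = 0 (mod 3)
x^1: 1 + 1 = 2 (mod 3)
x^2: 1 + 1 = 2 (mod 3)
x^3: 2 + 0 = 2 (mod 3)
Result: 2x + 2x^2 + 2x^3

f + g = 2x + 2x^2 + 2x^3


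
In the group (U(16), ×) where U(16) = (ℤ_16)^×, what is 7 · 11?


Operation: multiplication mod 16
7 · 11 = (a × b) mod 16 with a = 7, b = 11

7 · 11 = 13


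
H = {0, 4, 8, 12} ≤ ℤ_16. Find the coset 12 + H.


12 + H = {12 + h (mod 16) : h ∈ H}
12+0=12, 12+4=0, 12+8=4, 12+12=8
12 + H = {0, 4, 8, 12} = 0 + H

12 + H = {0, 4, 8, 12}


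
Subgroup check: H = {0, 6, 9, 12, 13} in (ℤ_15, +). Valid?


Subgroup test for H = {0, 6, 9, 12, 13} in (ℤ_15, +):
(1) 0 ∈ H? Yes
(2) Closure: for all a,b ∈ H, (a+b) mod 15 ∈ H? No  [counterexample: 6 + 12 = 3 ∉ H]
(3) Inverses: for all a ∈ H, -a mod 15 ∈ H? No

No, H is not a subgroup of ℤ_15


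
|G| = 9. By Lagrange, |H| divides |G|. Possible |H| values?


Lagrange's theorem: |H| divides |G|
|G| = 9
Divisors of 9: 1, 3, 9

Possible subgroup orders: {1, 3, 9}


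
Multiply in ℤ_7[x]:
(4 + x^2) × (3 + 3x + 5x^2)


Expand and collect like terms; reduce coefficients mod 7:
x^0: 4·3 = 12 ≡ 5 (mod 7)
x^1: 4·3 + 0·3 = 12 ≡ 5 (mod 7)
x^2: 4·5 + 0·3 + 1·3 = 23 ≡ 2 (mod 7)
x^3: 0·5 + 1·3 = 3 ≡ 3 (mod 7)
x^4: 1·5 = 5 ≡ 5 (mod 7)
Result: 5 + 5x + 2x^2 + 3x^3 + 5x^4

f · g = 5 + 5x + 2x^2 + 3x^3 + 5x^4


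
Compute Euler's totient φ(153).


Factor n: 153 = 3^2 × 17
φ(n) = n · ∏(1 - 1/p) over distinct primes p | n
φ(153) = 153 · (1 - 1/3) · (1 - 1/17) = 96

φ(153) = 96


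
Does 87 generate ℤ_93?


g generates ℤ_n iff gcd(g, n) = 1
gcd(87, 93) = 3
Since gcd = 3 ≠ 1, ⟨87⟩ has order 31 < 93, so 87 is not a generator.

No, 87 does not generate ℤ_93


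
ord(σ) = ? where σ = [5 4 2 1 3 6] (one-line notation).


Cycle decomposition: (1 5 3 2 4)
Cycle lengths: 5
Order = lcm(5) = 5

ord(σ) = 5


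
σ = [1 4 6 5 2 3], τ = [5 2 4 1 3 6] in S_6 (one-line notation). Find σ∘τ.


σ∘τ: apply τ first, then σ
1 →τ 5 →σ 2
2 →τ 2 →σ 4
3 →τ 4 →σ 5
4 →τ 1 →σ 1
5 →τ 3 →σ 6
6 →τ 6 →σ 3

σ∘τ = [2 4 5 1 6 3]


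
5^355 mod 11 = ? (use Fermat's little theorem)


Fermat's little theorem: if p is prime and gcd(a,p)=1, then a^(p-1) ≡ 1 (mod p)
p = 11 is prime, gcd(5,11) = 1
Reduce exponent: 355 mod 10 = 5
So 5^355 ≡ 5^5 (mod 11)
5^5 mod 11 = 1

5^355 ≡ 1 (mod 11)


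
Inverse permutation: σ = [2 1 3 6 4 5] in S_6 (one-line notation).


To find σ⁻¹, swap domain and range:
σ(1) = 2 → σ⁻¹(2) = 1
σ(2) = 1 → σ⁻¹(1) = 2
σ(3) = 3 → σ⁻¹(3) = 3
σ(4) = 6 → σ⁻¹(6) = 4
σ(5) = 4 → σ⁻¹(4) = 5
σ(6) = 5 → σ⁻¹(5) = 6

σ⁻¹ = [2 1 3 5 6 4]


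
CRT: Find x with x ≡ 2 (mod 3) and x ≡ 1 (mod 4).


m₁ = 3, m₂ = 4, gcd = 1, so CRT applies. M = m₁·m₂ = 12
Let M₁ = M/m₁ = 4, M₂ = M/m₂ = 3
Find y₁ ≡ M₁⁻¹ (mod m₁): 4⁻¹ ≡ 1 (mod 3)
Find y₂ ≡ M₂⁻¹ (mod m₂): 3⁻¹ ≡ 3 (mod 4)
x = a₁·M₁·y₁ + a₂·M₂·y₂ = 2·4·1 + 1·3·3 = 17
Reduce mod 12: x ≡ 5
Check: 5 mod 3 = 2 ✓, 5 mod 4 = 1 ✓

x ≡ 5 (mod 12)


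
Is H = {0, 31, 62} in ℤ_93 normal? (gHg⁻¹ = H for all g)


H = {0, 31, 62} in ℤ_93
ℤ_93 is abelian; every subgroup of an abelian group is normal

Yes, normal subgroup


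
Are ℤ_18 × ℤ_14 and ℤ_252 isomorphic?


Comparing ℤ_18 × ℤ_14 and ℤ_252:
gcd(18,14) = 2 ≠ 1. Max element order in ℤ_18×ℤ_14 is lcm(18,14) = 126 < 252, so it has no element of order 252

No, ℤ_18 × ℤ_14 ≇ ℤ_252


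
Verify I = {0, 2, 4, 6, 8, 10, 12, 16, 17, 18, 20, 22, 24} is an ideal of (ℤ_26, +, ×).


Check ideal conditions for I = {0, 2, 4, 6, 8, 10, 12, 16, 17, 18, 20, 22, 24} in ℤ_26:
(1) I is an additive subgroup? No
(2) For r ∈ ℤ_26 and a ∈ I: r·a ∈ I? No  [counterexample: r=2, a=20, r·a mod 26 = 14 ∉ I]

No, I is not an ideal of ℤ_26


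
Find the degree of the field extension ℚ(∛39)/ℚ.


∛39 has minimal polynomial x³ - 39 (irreducible over ℚ since 39 is not a perfect cube)

[ℚ(∛39)/ℚ] = 3


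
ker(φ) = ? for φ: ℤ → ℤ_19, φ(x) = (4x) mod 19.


Kernel = preimage of identity
ker(φ) = {x ∈ ℤ : 4x ≡ 0 (mod 19)}. gcd(4,19) = 1, so 4x ≡ 0 (mod 19) ⟺ x ≡ 0 (mod 19/1 = 19). Hence ker(φ) = 19ℤ

ker(φ) = 19ℤ


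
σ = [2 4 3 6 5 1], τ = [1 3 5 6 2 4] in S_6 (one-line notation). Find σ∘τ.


σ∘τ: apply τ first, then σ
1 →τ 1 →σ 2
2 →τ 3 →σ 3
3 →τ 5 →σ 5
4 →τ 6 →σ 1
5 →τ 2 →σ 4
6 →τ 4 →σ 6

σ∘τ = [2 3 5 1 4 6]


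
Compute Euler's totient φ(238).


Factor n: 238 = 2 × 7 × 17
φ(n) = n · ∏(1 - 1/p) over distinct primes p | n
φ(238) = 238 · (1 - 1/2) · (1 - 1/7) · (1 - 1/17) = 96

φ(238) = 96


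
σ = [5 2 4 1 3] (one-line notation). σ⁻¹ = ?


To find σ⁻¹, swap domain and range:
σ(1) = 5 → σ⁻¹(5) = 1
σ(2) = 2 → σ⁻¹(2) = 2
σ(3) = 4 → σ⁻¹(4) = 3
σ(4) = 1 → σ⁻¹(1) = 4
σ(5) = 3 → σ⁻¹(3) = 5

σ⁻¹ = [4 2 5 3 1]


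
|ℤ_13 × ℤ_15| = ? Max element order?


|ℤ_13 × ℤ_15| = 13 × 15 = 195
Max element order = lcm(13,15) = 195
Cyclic? Yes (gcd=1)

|ℤ_13×ℤ_15| = 195, max element order = 195


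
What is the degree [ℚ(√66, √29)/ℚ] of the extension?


[ℚ(√66,√29):ℚ] = [ℚ(√66,√29):ℚ(√66)]·[ℚ(√66):ℚ] = 2·2 = 4

[ℚ(√66, √29)/ℚ] = 4


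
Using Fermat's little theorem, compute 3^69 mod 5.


Fermat's little theorem: if p is prime and gcd(a,p)=1, then a^(p-1) ≡ 1 (mod p)
p = 5 is prime, gcd(3,5) = 1
Reduce exponent: 69 mod 4 = 1
So 3^69 ≡ 3^1 (mod 5)
3^1 mod 5 = 3

3^69 ≡ 3 (mod 5)


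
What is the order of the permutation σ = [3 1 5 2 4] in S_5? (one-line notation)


Cycle decomposition: (1 3 5 4 2)
Cycle lengths: 5
Order = lcm(5) = 5

ord(σ) = 5


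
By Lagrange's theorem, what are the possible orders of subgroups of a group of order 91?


Lagrange's theorem: |H| divides |G|
|G| = 91
Divisors of 91: 1, 7, 13, 91

Possible subgroup orders: {1, 7, 13, 91}


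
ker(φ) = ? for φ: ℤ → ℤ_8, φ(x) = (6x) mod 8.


Kernel = preimage of identity
ker(φ) = {x ∈ ℤ : 6x ≡ 0 (mod 8)}. gcd(6,8) = 2, so 6x ≡ 0 (mod 8) ⟺ x ≡ 0 (mod 8/2 = 4). Hence ker(φ) = 4ℤ

ker(φ) = 4ℤ


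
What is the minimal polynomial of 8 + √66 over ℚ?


Let α = 8 + √66. Then α - 8 = √66, so (α - 8)² = 66, giving α² - 16α - 2 = 0. Degree 2 and α ∉ ℚ, so this is the minimal polynomial.

Minimal polynomial: x² - 16x - 2


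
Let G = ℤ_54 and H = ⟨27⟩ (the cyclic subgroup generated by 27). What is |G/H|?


|⟨27⟩| = n / gcd(27, 54) = 54 / 27 = 2
H is normal (ℤ_54 is abelian).
|G/H| = |G| / |H| = 54 / 2 = 27

|G/H| = 27


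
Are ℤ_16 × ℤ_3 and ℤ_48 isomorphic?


Comparing ℤ_16 × ℤ_3 and ℤ_48:
gcd(16,3) = 1, so ℤ_16 × ℤ_3 ≅ ℤ_48 (CRT)

Yes, ℤ_16 × ℤ_3 ≅ ℤ_48


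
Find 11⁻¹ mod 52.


Use the extended Euclidean algorithm to write 1 = 11·s + 52·t; then s mod 52 is the inverse.
Euclidean algorithm:
  11 = 0·52 + 11
  52 = 4·11 + 8
  11 = 1·8 + 3
  8 = 2·3 + 2
  3 = 1·2 + 1
  2 = 2·1 + 0
gcd(11,52) = 1
Back-substitution gives: 11·(19) + 52·(-4) = 1
So 11⁻¹ ≡ 19 ≡ 19 (mod 52)
Check: 11 × 19 = 209 ≡ 1 (mod 52) ✓

11⁻¹ ≡ 19 (mod 52)


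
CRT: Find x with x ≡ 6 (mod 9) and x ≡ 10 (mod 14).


m₁ = 9, m₂ = 14, gcd = 1, so CRT applies. M = m₁·m₂ = 126
Let M₁ = M/m₁ = 14, M₂ = M/m₂ = 9
Find y₁ ≡ M₁⁻¹ (mod m₁): 14⁻¹ ≡ 2 (mod 9)
Find y₂ ≡ M₂⁻¹ (mod m₂): 9⁻¹ ≡ 11 (mod 14)
x = a₁·M₁·y₁ + a₂·M₂·y₂ = 6·14·2 + 10·9·11 = 1158
Reduce mod 126: x ≡ 24
Check: 24 mod 9 = 6 ✓, 24 mod 14 = 10 ✓

x ≡ 24 (mod 126)


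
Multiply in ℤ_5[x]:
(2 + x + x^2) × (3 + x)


Expand and collect like terms; reduce coefficients mod 5:
x^0: 2·3 = 6 ≡ 1 (mod 5)
x^1: 2·1 + 1·3 = 5 ≡ 0 (mod 5)
x^2: 1·1 + 1·3 = 4 ≡ 4 (mod 5)
x^3: 1·1 = 1 ≡ 1 (mod 5)
Result: 1 + 4x^2 + x^3

f · g = 1 + 4x^2 + x^3


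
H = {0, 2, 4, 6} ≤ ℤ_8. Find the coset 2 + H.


2 + H = {2 + h (mod 8) : h ∈ H}
2+0=2, 2+2=4, 2+4=6, 2+6=0
2 + H = {0, 2, 4, 6} = 0 + H

2 + H = {0, 2, 4, 6}


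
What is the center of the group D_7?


Z(G) = {g ∈ G | gx = xg for all x ∈ G}
For odd n, Z(D_n) = {e}: no nontrivial rotation commutes with all reflections

Z(D_7) = {e}


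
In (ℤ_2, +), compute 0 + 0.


Operation: addition mod 2
0 + 0 = (a + b) mod 2 with a = 0, b = 0

0 + 0 = 0


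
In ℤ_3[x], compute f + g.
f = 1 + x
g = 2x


Add coefficients mod 3:
x^0: 1 + 0 = 1 (mod 3)
x^1: 1 + 2 = 0 (mod 3)
Result: 1

f + g = 1


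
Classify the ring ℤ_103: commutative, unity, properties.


ℤ_103 is a commutative ring with unity 1; 103 is prime, so ℤ_103 is a field (hence an integral domain)
Commutative: Yes
Integral domain: Yes
Has unity: Yes

ℤ_103: Commutative=Yes, Unity=Yes


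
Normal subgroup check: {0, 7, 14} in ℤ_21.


H = {0, 7, 14} in ℤ_21
ℤ_21 is abelian; every subgroup of an abelian group is normal

Yes, normal subgroup


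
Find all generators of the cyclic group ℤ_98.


g generates ℤ_n iff gcd(g,n) = 1
Prime factors of 98: 2, 7
Generators are g ∈ {1,...,97} not divisible by any of these primes.
Generators: {1, 3, 5, 9, 11, 13, 15, 17, 19, 23, 25, 27, 29, 31, 33, 37, 39, 41, 43, 45, 47, 51, 53, 55, 57, 59, 61, 65, 67, 69, 71, 73, 75, 79, 81, 83, 85, 87, 89, 93, 95, 97}
Number of generators = φ(98) = 42

Generators of ℤ_98 = {1, 3, 5, 9, 11, 13, 15, 17, 19, 23, 25, 27, 29, 31, 33, 37, 39, 41, 43, 45, 47, 51, 53, 55, 57, 59, 61, 65, 67, 69, 71, 73, 75, 79, 81, 83, 85, 87, 89, 93, 95, 97}


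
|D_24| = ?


|D_n| = 2n (n rotations and n reflections)
|D_24| = 2×24 = 48

|D_24| = 48


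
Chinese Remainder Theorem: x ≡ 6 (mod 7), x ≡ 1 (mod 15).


m₁ = 7, m₂ = 15, gcd = 1, so CRT applies. M = m₁·m₂ = 105
Let M₁ = M/m₁ = 15, M₂ = M/m₂ = 7
Find y₁ ≡ M₁⁻¹ (mod m₁): 15⁻¹ ≡ 1 (mod 7)
Find y₂ ≡ M₂⁻¹ (mod m₂): 7⁻¹ ≡ 13 (mod 15)
x = a₁·M₁·y₁ + a₂·M₂·y₂ = 6·15·1 + 1·7·13 = 181
Reduce mod 105: x ≡ 76
Check: 76 mod 7 = 6 ✓, 76 mod 15 = 1 ✓

x ≡ 76 (mod 105)


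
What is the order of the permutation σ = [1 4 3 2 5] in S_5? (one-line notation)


Cycle decomposition: (2 4)
Cycle lengths: 2
Order = lcm(2) = 2

ord(σ) = 2


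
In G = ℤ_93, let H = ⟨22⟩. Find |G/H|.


|⟨22⟩| = n / gcd(22, 93) = 93 / 1 = 93
H is normal (ℤ_93 is abelian).
|G/H| = |G| / |H| = 93 / 93 = 1

|G/H| = 1


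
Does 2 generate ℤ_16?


g generates ℤ_n iff gcd(g, n) = 1
gcd(2, 16) = 2
Since gcd = 2 ≠ 1, ⟨2⟩ has order 8 < 16, so 2 is not a generator.

No, 2 does not generate ℤ_16


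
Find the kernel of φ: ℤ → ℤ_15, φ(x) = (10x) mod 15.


Kernel = preimage of identity
ker(φ) = {x ∈ ℤ : 10x ≡ 0 (mod 15)}. gcd(10,15) = 5, so 10x ≡ 0 (mod 15) ⟺ x ≡ 0 (mod 15/5 = 3). Hence ker(φ) = 3ℤ

ker(φ) = 3ℤ


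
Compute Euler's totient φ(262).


Factor n: 262 = 2 × 131
φ(n) = n · ∏(1 - 1/p) over distinct primes p | n
φ(262) = 262 · (1 - 1/2) · (1 - 1/131) = 130

φ(262) = 130


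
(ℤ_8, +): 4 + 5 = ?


Operation: addition mod 8
4 + 5 = (a + b) mod 8 with a = 4, b = 5

4 + 5 = 1


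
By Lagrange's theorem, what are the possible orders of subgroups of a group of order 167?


Lagrange's theorem: |H| divides |G|
|G| = 167
Divisors of 167: 1, 167

Possible subgroup orders: {1, 167}


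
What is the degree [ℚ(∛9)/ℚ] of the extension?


∛9 has minimal polynomial x³ - 9 (irreducible over ℚ since 9 is not a perfect cube)

[ℚ(∛9)/ℚ] = 3


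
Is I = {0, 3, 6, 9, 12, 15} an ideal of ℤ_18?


Check ideal conditions for I = {0, 3, 6, 9, 12, 15} in ℤ_18:
(1) I is an additive subgroup? Yes
(2) For r ∈ ℤ_18 and a ∈ I: r·a ∈ I? Yes

Yes, I is an ideal of ℤ_18


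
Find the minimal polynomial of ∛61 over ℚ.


∛61 satisfies x³ - 61 = 0, irreducible over ℚ (no rational root; 61 is not a perfect cube)

Minimal polynomial: x³ - 61


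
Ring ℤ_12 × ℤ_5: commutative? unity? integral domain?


Direct product ring; commutative with unity (1,1); but (1,0)·(0,1) = (0,0) gives zero divisors, so not an integral domain
Commutative: Yes
Integral domain: No
Has unity: Yes

ℤ_12 × ℤ_5: Commutative=Yes, Unity=Yes


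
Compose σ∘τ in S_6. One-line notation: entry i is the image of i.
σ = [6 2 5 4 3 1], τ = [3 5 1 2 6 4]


σ∘τ: apply τ first, then σ
1 →τ 3 →σ 5
2 →τ 5 →σ 3
3 →τ 1 →σ 6
4 →τ 2 →σ 2
5 →τ 6 →σ 1
6 →τ 4 →σ 4

σ∘τ = [5 3 6 2 1 4]


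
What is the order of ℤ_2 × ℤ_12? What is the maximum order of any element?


|ℤ_2 × ℤ_12| = 2 × 12 = 24
Max element order = lcm(2,12) = 12
Cyclic? No (gcd=2)

|ℤ_2×ℤ_12| = 24, max element order = 12


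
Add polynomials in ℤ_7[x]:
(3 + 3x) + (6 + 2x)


Add coefficients mod 7:
x^0: 3 + 6 = 2 (mod 7)
x^1: 3 + 2 = 5 (mod 7)
Result: 2 + 5x

f + g = 2 + 5x


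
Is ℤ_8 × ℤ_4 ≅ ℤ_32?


Comparing ℤ_8 × ℤ_4 and ℤ_32:
gcd(8,4) = 4 ≠ 1. Max element order in ℤ_8×ℤ_4 is lcm(8,4) = 8 < 32, so it has no element of order 32

No, ℤ_8 × ℤ_4 ≇ ℤ_32


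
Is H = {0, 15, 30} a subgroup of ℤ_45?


Subgroup test for H = {0, 15, 30} in (ℤ_45, +):
(1) 0 ∈ H? Yes
(2) Closure: for all a,b ∈ H, (a+b) mod 45 ∈ H? Yes
(3) Inverses: for all a ∈ H, -a mod 45 ∈ H? Yes

Yes, H is a subgroup of ℤ_45


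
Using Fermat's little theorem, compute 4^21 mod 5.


Fermat's little theorem: if p is prime and gcd(a,p)=1, then a^(p-1) ≡ 1 (mod p)
p = 5 is prime, gcd(4,5) = 1
Reduce exponent: 21 mod 4 = 1
So 4^21 ≡ 4^1 (mod 5)
4^1 mod 5 = 4

4^21 ≡ 4 (mod 5)


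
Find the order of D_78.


|D_n| = 2n (n rotations and n reflections)
|D_78| = 2×78 = 156

|D_78| = 156


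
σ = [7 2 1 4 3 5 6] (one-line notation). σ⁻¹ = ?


To find σ⁻¹, swap domain and range:
σ(1) = 7 → σ⁻¹(7) = 1
σ(2) = 2 → σ⁻¹(2) = 2
σ(3) = 1 → σ⁻¹(1) = 3
σ(4) = 4 → σ⁻¹(4) = 4
σ(5) = 3 → σ⁻¹(3) = 5
σ(6) = 5 → σ⁻¹(5) = 6
σ(7) = 6 → σ⁻¹(6) = 7

σ⁻¹ = [3 2 5 4 6 7 1]


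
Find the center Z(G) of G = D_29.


Z(G) = {g ∈ G | gx = xg for all x ∈ G}
For odd n, Z(D_n) = {e}: no nontrivial rotation commutes with all reflections

Z(D_29) = {e}


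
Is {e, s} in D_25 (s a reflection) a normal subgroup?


H = {e, s} in D_25 (s a reflection)
r·s·r⁻¹ = sr⁻² ≠ s for n ≥ 3, so {e, s} is not closed under conjugation

No, not a normal subgroup


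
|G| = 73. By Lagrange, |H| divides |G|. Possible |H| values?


Lagrange's theorem: |H| divides |G|
|G| = 73
Divisors of 73: 1, 73

Possible subgroup orders: {1, 73}


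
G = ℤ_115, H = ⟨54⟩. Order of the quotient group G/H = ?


|⟨54⟩| = n / gcd(54, 115) = 115 / 1 = 115
H is normal (ℤ_115 is abelian).
|G/H| = |G| / |H| = 115 / 115 = 1

|G/H| = 1


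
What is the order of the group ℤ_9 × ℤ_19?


|A × B| = |A| · |B|
|ℤ_9 × ℤ_19| = 9 × 19 = 171

|ℤ_9 × ℤ_19| = 171


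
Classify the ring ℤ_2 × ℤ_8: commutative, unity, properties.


Direct product ring; commutative with unity (1,1); but (1,0)·(0,1) = (0,0) gives zero divisors, so not an integral domain
Commutative: Yes
Integral domain: No
Has unity: Yes

ℤ_2 × ℤ_8: Commutative=Yes, Unity=Yes


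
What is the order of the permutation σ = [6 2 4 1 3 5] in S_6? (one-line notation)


Cycle decomposition: (1 6 5 3 4)
Cycle lengths: 5
Order = lcm(5) = 5

ord(σ) = 5


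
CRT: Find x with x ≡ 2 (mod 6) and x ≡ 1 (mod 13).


m₁ = 6, m₂ = 13, gcd = 1, so CRT applies. M = m₁·m₂ = 78
Let M₁ = M/m₁ = 13, M₂ = M/m₂ = 6
Find y₁ ≡ M₁⁻¹ (mod m₁): 13⁻¹ ≡ 1 (mod 6)
Find y₂ ≡ M₂⁻¹ (mod m₂): 6⁻¹ ≡ 11 (mod 13)
x = a₁·M₁·y₁ + a₂·M₂·y₂ = 2·13·1 + 1·6·11 = 92
Reduce mod 78: x ≡ 14
Check: 14 mod 6 = 2 ✓, 14 mod 13 = 1 ✓

x ≡ 14 (mod 78)


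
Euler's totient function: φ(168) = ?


Factor n: 168 = 2^3 × 3 × 7
φ(n) = n · ∏(1 - 1/p) over distinct primes p | n
φ(168) = 168 · (1 - 1/2) · (1 - 1/3) · (1 - 1/7) = 48

φ(168) = 48


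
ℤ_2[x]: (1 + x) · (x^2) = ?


Expand and collect like terms; reduce coefficients mod 2:
x^0: 1·0 = 0 ≡ 0 (mod 2)
x^1: 1·0 + 1·0 = 0 ≡ 0 (mod 2)
x^2: 1·1 + 1·0 = 1 ≡ 1 (mod 2)
x^3: 1·1 = 1 ≡ 1 (mod 2)
Result: x^2 + x^3

f · g = x^2 + x^3


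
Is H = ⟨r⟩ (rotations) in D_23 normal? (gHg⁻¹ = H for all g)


H = ⟨r⟩ (rotations) in D_23
The rotation subgroup ⟨r⟩ has index 2 in D_23, so it is normal

Yes, normal subgroup


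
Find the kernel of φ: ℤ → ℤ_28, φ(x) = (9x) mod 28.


Kernel = preimage of identity
ker(φ) = {x ∈ ℤ : 9x ≡ 0 (mod 28)}. gcd(9,28) = 1, so 9x ≡ 0 (mod 28) ⟺ x ≡ 0 (mod 28/1 = 28). Hence ker(φ) = 28ℤ

ker(φ) = 28ℤ


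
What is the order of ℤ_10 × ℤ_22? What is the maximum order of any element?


|ℤ_10 × ℤ_22| = 10 × 22 = 220
Max element order = lcm(10,22) = 110
Cyclic? No (gcd=2)

|ℤ_10×ℤ_22| = 220, max element order = 110


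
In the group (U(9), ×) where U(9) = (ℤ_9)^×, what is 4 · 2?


Operation: multiplication mod 9
4 · 2 = (a × b) mod 9 with a = 4, b = 2

4 · 2 = 8


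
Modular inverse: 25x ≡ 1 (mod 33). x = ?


Use the extended Euclidean algorithm to write 1 = 25·s + 33·t; then s mod 33 is the inverse.
Euclidean algorithm:
  25 = 0·33 + 25
  33 = 1·25 + 8
  25 = 3·8 + 1
  8 = 8·1 + 0
gcd(25,33) = 1
Back-substitution gives: 25·(4) + 33·(-3) = 1
So 25⁻¹ ≡ 4 ≡ 4 (mod 33)
Check: 25 × 4 = 100 ≡ 1 (mod 33) ✓

25⁻¹ ≡ 4 (mod 33)


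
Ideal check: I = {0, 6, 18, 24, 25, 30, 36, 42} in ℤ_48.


Check ideal conditions for I = {0, 6, 18, 24, 25, 30, 36, 42} in ℤ_48:
(1) I is an additive subgroup? No
(2) For r ∈ ℤ_48 and a ∈ I: r·a ∈ I? No  [counterexample: r=2, a=6, r·a mod 48 = 12 ∉ I]

No, I is not an ideal of ℤ_48


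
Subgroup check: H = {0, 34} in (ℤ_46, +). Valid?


Subgroup test for H = {0, 34} in (ℤ_46, +):
(1) 0 ∈ H? Yes
(2) Closure: for all a,b ∈ H, (a+b) mod 46 ∈ H? No  [counterexample: 34 + 34 = 22 ∉ H]
(3) Inverses: for all a ∈ H, -a mod 46 ∈ H? No

No, H is not a subgroup of ℤ_46


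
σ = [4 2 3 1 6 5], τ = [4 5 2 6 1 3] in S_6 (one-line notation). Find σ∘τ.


σ∘τ: apply τ first, then σ
1 →τ 4 →σ 1
2 →τ 5 →σ 6
3 →τ 2 →σ 2
4 →τ 6 →σ 5
5 →τ 1 →σ 4
6 →τ 3 →σ 3

σ∘τ = [1 6 2 5 4 3]


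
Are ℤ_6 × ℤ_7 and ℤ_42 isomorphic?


Comparing ℤ_6 × ℤ_7 and ℤ_42:
gcd(6,7) = 1, so ℤ_6 × ℤ_7 ≅ ℤ_42 (CRT)

Yes, ℤ_6 × ℤ_7 ≅ ℤ_42


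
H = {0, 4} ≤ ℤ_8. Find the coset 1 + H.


1 + H = {1 + h (mod 8) : h ∈ H}
1+0=1, 1+4=5

1 + H = {1, 5}


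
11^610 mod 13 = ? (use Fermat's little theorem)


Fermat's little theorem: if p is prime and gcd(a,p)=1, then a^(p-1) ≡ 1 (mod p)
p = 13 is prime, gcd(11,13) = 1
Reduce exponent: 610 mod 12 = 10
So 11^610 ≡ 11^10 (mod 13)
11^10 mod 13 = 10

11^610 ≡ 10 (mod 13)


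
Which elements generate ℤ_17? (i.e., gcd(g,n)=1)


g generates ℤ_n iff gcd(g,n) = 1
Prime factors of 17: 17
Generators are g ∈ {1,...,16} not divisible by any of these primes.
Generators: {1, 2, 3, 4, 5, 6, 7, 8, 9, 10, 11, 12, 13, 14, 15, 16}
Number of generators = φ(17) = 16

Generators of ℤ_17 = {1, 2, 3, 4, 5, 6, 7, 8, 9, 10, 11, 12, 13, 14, 15, 16}


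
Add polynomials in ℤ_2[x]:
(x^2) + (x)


Add coefficients mod 2:
x^0: 0 + 0 = 0 (mod 2)
x^1: 0 + 1 = 1 (mod 2)
x^2: 1 + 0 = 1 (mod 2)
Result: x + x^2

f + g = x + x^2


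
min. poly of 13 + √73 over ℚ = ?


Let α = 13 + √73. Then α - 13 = √73, so (α - 13)² = 73, giving α² - 26α + 96 = 0. Degree 2 and α ∉ ℚ, so this is the minimal polynomial.

Minimal polynomial: x² - 26x + 96


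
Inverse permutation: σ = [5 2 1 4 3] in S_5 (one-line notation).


To find σ⁻¹, swap domain and range:
σ(1) = 5 → σ⁻¹(5) = 1
σ(2) = 2 → σ⁻¹(2) = 2
σ(3) = 1 → σ⁻¹(1) = 3
σ(4) = 4 → σ⁻¹(4) = 4
σ(5) = 3 → σ⁻¹(3) = 5

σ⁻¹ = [3 2 5 4 1]


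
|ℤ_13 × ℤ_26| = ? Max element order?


|ℤ_13 × ℤ_26| = 13 × 26 = 338
Max element order = lcm(13,26) = 26
Cyclic? No (gcd=13)

|ℤ_13×ℤ_26| = 338, max element order = 26


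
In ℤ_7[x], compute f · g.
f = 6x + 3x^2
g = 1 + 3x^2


Expand and collect like terms; reduce coefficients mod 7:
x^0: 0·1 = 0 ≡ 0 (mod 7)
x^1: 0·0 + 6·1 = 6 ≡ 6 (mod 7)
x^2: 0·3 + 6·0 + 3·1 = 3 ≡ 3 (mod 7)
x^3: 6·3 + 3·0 = 18 ≡ 4 (mod 7)
x^4: 3·3 = 9 ≡ 2 (mod 7)
Result: 6x + 3x^2 + 4x^3 + 2x^4

f · g = 6x + 3x^2 + 4x^3 + 2x^4


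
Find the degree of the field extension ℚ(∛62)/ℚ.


∛62 has minimal polynomial x³ - 62 (irreducible over ℚ since 62 is not a perfect cube)

[ℚ(∛62)/ℚ] = 3


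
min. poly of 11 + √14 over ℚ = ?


Let α = 11 + √14. Then α - 11 = √14, so (α - 11)² = 14, giving α² - 22α + 107 = 0. Degree 2 and α ∉ ℚ, so this is the minimal polynomial.

Minimal polynomial: x² - 22x + 107


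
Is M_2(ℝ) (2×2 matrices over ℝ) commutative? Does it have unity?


Matrix multiplication is non-commutative for n ≥ 2; the identity matrix I is the unity; singular matrices give zero divisors, so not an integral domain
Commutative: No
Integral domain: No
Has unity: Yes

M_2(ℝ) (2×2 matrices over ℝ): Commutative=No, Unity=Yes


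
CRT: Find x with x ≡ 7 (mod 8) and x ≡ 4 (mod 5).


m₁ = 8, m₂ = 5, gcd = 1, so CRT applies. M = m₁·m₂ = 40
Let M₁ = M/m₁ = 5, M₂ = M/m₂ = 8
Find y₁ ≡ M₁⁻¹ (mod m₁): 5⁻¹ ≡ 5 (mod 8)
Find y₂ ≡ M₂⁻¹ (mod m₂): 8⁻¹ ≡ 2 (mod 5)
x = a₁·M₁·y₁ + a₂·M₂·y₂ = 7·5·5 + 4·8·2 = 239
Reduce mod 40: x ≡ 39
Check: 39 mod 8 = 7 ✓, 39 mod 5 = 4 ✓

x ≡ 39 (mod 40)


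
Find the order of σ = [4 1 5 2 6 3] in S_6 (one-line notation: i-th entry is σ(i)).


Cycle decomposition: (1 4 2) (3 5 6)
Cycle lengths: 3, 3
Order = lcm(3, 3) = 3

ord(σ) = 3


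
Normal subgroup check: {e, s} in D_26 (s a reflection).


H = {e, s} in D_26 (s a reflection)
r·s·r⁻¹ = sr⁻² ≠ s for n ≥ 3, so {e, s} is not closed under conjugation

No, not a normal subgroup


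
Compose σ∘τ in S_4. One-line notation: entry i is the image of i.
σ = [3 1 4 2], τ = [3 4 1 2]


σ∘τ: apply τ first, then σ
1 →τ 3 →σ 4
2 →τ 4 →σ 2
3 →τ 1 →σ 3
4 →τ 2 →σ 1

σ∘τ = [4 2 3 1]


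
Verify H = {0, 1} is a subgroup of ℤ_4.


Subgroup test for H = {0, 1} in (ℤ_4, +):
(1) 0 ∈ H? Yes
(2) Closure: for all a,b ∈ H, (a+b) mod 4 ∈ H? No  [counterexample: 1 + 1 = 2 ∉ H]
(3) Inverses: for all a ∈ H, -a mod 4 ∈ H? No

No, H is not a subgroup of ℤ_4


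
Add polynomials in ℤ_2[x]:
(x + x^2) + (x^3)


Add coefficients mod 2:
x^0: 0 + 0 = 0 (mod 2)
x^1: 1 + 0 = 1 (mod 2)
x^2: 1 + 0 = 1 (mod 2)
x^3: 0 + 1 = 1 (mod 2)
Result: x + x^2 + x^3

f + g = x + x^2 + x^3
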